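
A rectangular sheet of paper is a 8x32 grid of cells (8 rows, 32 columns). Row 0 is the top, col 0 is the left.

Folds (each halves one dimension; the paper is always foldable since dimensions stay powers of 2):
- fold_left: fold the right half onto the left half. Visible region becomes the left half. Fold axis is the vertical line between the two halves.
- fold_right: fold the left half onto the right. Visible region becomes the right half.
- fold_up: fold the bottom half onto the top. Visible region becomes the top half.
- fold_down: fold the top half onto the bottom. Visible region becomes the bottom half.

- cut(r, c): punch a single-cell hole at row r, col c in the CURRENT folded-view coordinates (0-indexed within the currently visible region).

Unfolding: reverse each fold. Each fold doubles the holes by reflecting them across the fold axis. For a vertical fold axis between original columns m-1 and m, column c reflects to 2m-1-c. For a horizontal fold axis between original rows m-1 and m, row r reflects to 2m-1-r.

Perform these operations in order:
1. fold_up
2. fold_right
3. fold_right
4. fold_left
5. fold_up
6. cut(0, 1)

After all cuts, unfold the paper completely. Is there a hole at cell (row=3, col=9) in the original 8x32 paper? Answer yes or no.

Op 1 fold_up: fold axis h@4; visible region now rows[0,4) x cols[0,32) = 4x32
Op 2 fold_right: fold axis v@16; visible region now rows[0,4) x cols[16,32) = 4x16
Op 3 fold_right: fold axis v@24; visible region now rows[0,4) x cols[24,32) = 4x8
Op 4 fold_left: fold axis v@28; visible region now rows[0,4) x cols[24,28) = 4x4
Op 5 fold_up: fold axis h@2; visible region now rows[0,2) x cols[24,28) = 2x4
Op 6 cut(0, 1): punch at orig (0,25); cuts so far [(0, 25)]; region rows[0,2) x cols[24,28) = 2x4
Unfold 1 (reflect across h@2): 2 holes -> [(0, 25), (3, 25)]
Unfold 2 (reflect across v@28): 4 holes -> [(0, 25), (0, 30), (3, 25), (3, 30)]
Unfold 3 (reflect across v@24): 8 holes -> [(0, 17), (0, 22), (0, 25), (0, 30), (3, 17), (3, 22), (3, 25), (3, 30)]
Unfold 4 (reflect across v@16): 16 holes -> [(0, 1), (0, 6), (0, 9), (0, 14), (0, 17), (0, 22), (0, 25), (0, 30), (3, 1), (3, 6), (3, 9), (3, 14), (3, 17), (3, 22), (3, 25), (3, 30)]
Unfold 5 (reflect across h@4): 32 holes -> [(0, 1), (0, 6), (0, 9), (0, 14), (0, 17), (0, 22), (0, 25), (0, 30), (3, 1), (3, 6), (3, 9), (3, 14), (3, 17), (3, 22), (3, 25), (3, 30), (4, 1), (4, 6), (4, 9), (4, 14), (4, 17), (4, 22), (4, 25), (4, 30), (7, 1), (7, 6), (7, 9), (7, 14), (7, 17), (7, 22), (7, 25), (7, 30)]
Holes: [(0, 1), (0, 6), (0, 9), (0, 14), (0, 17), (0, 22), (0, 25), (0, 30), (3, 1), (3, 6), (3, 9), (3, 14), (3, 17), (3, 22), (3, 25), (3, 30), (4, 1), (4, 6), (4, 9), (4, 14), (4, 17), (4, 22), (4, 25), (4, 30), (7, 1), (7, 6), (7, 9), (7, 14), (7, 17), (7, 22), (7, 25), (7, 30)]

Answer: yes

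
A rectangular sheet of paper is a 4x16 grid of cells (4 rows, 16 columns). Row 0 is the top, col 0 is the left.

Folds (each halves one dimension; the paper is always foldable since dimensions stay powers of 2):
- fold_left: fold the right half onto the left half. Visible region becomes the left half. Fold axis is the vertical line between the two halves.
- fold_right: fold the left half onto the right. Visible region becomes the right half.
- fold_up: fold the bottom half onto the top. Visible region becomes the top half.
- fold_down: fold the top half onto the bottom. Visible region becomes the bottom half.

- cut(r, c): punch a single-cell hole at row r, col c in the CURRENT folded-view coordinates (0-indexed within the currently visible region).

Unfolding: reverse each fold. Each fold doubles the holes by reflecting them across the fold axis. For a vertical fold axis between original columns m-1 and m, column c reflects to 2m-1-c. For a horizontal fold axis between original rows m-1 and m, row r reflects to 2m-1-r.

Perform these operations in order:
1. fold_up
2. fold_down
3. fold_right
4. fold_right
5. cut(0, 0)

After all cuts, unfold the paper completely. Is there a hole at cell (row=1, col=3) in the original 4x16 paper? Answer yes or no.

Op 1 fold_up: fold axis h@2; visible region now rows[0,2) x cols[0,16) = 2x16
Op 2 fold_down: fold axis h@1; visible region now rows[1,2) x cols[0,16) = 1x16
Op 3 fold_right: fold axis v@8; visible region now rows[1,2) x cols[8,16) = 1x8
Op 4 fold_right: fold axis v@12; visible region now rows[1,2) x cols[12,16) = 1x4
Op 5 cut(0, 0): punch at orig (1,12); cuts so far [(1, 12)]; region rows[1,2) x cols[12,16) = 1x4
Unfold 1 (reflect across v@12): 2 holes -> [(1, 11), (1, 12)]
Unfold 2 (reflect across v@8): 4 holes -> [(1, 3), (1, 4), (1, 11), (1, 12)]
Unfold 3 (reflect across h@1): 8 holes -> [(0, 3), (0, 4), (0, 11), (0, 12), (1, 3), (1, 4), (1, 11), (1, 12)]
Unfold 4 (reflect across h@2): 16 holes -> [(0, 3), (0, 4), (0, 11), (0, 12), (1, 3), (1, 4), (1, 11), (1, 12), (2, 3), (2, 4), (2, 11), (2, 12), (3, 3), (3, 4), (3, 11), (3, 12)]
Holes: [(0, 3), (0, 4), (0, 11), (0, 12), (1, 3), (1, 4), (1, 11), (1, 12), (2, 3), (2, 4), (2, 11), (2, 12), (3, 3), (3, 4), (3, 11), (3, 12)]

Answer: yes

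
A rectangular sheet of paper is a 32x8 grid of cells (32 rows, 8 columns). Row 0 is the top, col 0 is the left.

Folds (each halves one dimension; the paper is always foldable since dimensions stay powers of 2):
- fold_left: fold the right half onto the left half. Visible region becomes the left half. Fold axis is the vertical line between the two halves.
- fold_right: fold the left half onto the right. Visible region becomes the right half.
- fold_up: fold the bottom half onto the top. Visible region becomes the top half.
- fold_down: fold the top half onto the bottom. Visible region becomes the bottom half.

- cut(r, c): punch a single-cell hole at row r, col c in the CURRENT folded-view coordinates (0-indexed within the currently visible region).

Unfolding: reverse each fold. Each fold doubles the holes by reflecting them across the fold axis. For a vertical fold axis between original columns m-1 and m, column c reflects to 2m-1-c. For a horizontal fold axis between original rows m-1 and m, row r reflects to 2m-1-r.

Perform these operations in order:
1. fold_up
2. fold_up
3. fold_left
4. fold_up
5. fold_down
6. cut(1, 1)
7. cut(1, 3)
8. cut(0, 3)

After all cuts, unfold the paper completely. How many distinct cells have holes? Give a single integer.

Answer: 96

Derivation:
Op 1 fold_up: fold axis h@16; visible region now rows[0,16) x cols[0,8) = 16x8
Op 2 fold_up: fold axis h@8; visible region now rows[0,8) x cols[0,8) = 8x8
Op 3 fold_left: fold axis v@4; visible region now rows[0,8) x cols[0,4) = 8x4
Op 4 fold_up: fold axis h@4; visible region now rows[0,4) x cols[0,4) = 4x4
Op 5 fold_down: fold axis h@2; visible region now rows[2,4) x cols[0,4) = 2x4
Op 6 cut(1, 1): punch at orig (3,1); cuts so far [(3, 1)]; region rows[2,4) x cols[0,4) = 2x4
Op 7 cut(1, 3): punch at orig (3,3); cuts so far [(3, 1), (3, 3)]; region rows[2,4) x cols[0,4) = 2x4
Op 8 cut(0, 3): punch at orig (2,3); cuts so far [(2, 3), (3, 1), (3, 3)]; region rows[2,4) x cols[0,4) = 2x4
Unfold 1 (reflect across h@2): 6 holes -> [(0, 1), (0, 3), (1, 3), (2, 3), (3, 1), (3, 3)]
Unfold 2 (reflect across h@4): 12 holes -> [(0, 1), (0, 3), (1, 3), (2, 3), (3, 1), (3, 3), (4, 1), (4, 3), (5, 3), (6, 3), (7, 1), (7, 3)]
Unfold 3 (reflect across v@4): 24 holes -> [(0, 1), (0, 3), (0, 4), (0, 6), (1, 3), (1, 4), (2, 3), (2, 4), (3, 1), (3, 3), (3, 4), (3, 6), (4, 1), (4, 3), (4, 4), (4, 6), (5, 3), (5, 4), (6, 3), (6, 4), (7, 1), (7, 3), (7, 4), (7, 6)]
Unfold 4 (reflect across h@8): 48 holes -> [(0, 1), (0, 3), (0, 4), (0, 6), (1, 3), (1, 4), (2, 3), (2, 4), (3, 1), (3, 3), (3, 4), (3, 6), (4, 1), (4, 3), (4, 4), (4, 6), (5, 3), (5, 4), (6, 3), (6, 4), (7, 1), (7, 3), (7, 4), (7, 6), (8, 1), (8, 3), (8, 4), (8, 6), (9, 3), (9, 4), (10, 3), (10, 4), (11, 1), (11, 3), (11, 4), (11, 6), (12, 1), (12, 3), (12, 4), (12, 6), (13, 3), (13, 4), (14, 3), (14, 4), (15, 1), (15, 3), (15, 4), (15, 6)]
Unfold 5 (reflect across h@16): 96 holes -> [(0, 1), (0, 3), (0, 4), (0, 6), (1, 3), (1, 4), (2, 3), (2, 4), (3, 1), (3, 3), (3, 4), (3, 6), (4, 1), (4, 3), (4, 4), (4, 6), (5, 3), (5, 4), (6, 3), (6, 4), (7, 1), (7, 3), (7, 4), (7, 6), (8, 1), (8, 3), (8, 4), (8, 6), (9, 3), (9, 4), (10, 3), (10, 4), (11, 1), (11, 3), (11, 4), (11, 6), (12, 1), (12, 3), (12, 4), (12, 6), (13, 3), (13, 4), (14, 3), (14, 4), (15, 1), (15, 3), (15, 4), (15, 6), (16, 1), (16, 3), (16, 4), (16, 6), (17, 3), (17, 4), (18, 3), (18, 4), (19, 1), (19, 3), (19, 4), (19, 6), (20, 1), (20, 3), (20, 4), (20, 6), (21, 3), (21, 4), (22, 3), (22, 4), (23, 1), (23, 3), (23, 4), (23, 6), (24, 1), (24, 3), (24, 4), (24, 6), (25, 3), (25, 4), (26, 3), (26, 4), (27, 1), (27, 3), (27, 4), (27, 6), (28, 1), (28, 3), (28, 4), (28, 6), (29, 3), (29, 4), (30, 3), (30, 4), (31, 1), (31, 3), (31, 4), (31, 6)]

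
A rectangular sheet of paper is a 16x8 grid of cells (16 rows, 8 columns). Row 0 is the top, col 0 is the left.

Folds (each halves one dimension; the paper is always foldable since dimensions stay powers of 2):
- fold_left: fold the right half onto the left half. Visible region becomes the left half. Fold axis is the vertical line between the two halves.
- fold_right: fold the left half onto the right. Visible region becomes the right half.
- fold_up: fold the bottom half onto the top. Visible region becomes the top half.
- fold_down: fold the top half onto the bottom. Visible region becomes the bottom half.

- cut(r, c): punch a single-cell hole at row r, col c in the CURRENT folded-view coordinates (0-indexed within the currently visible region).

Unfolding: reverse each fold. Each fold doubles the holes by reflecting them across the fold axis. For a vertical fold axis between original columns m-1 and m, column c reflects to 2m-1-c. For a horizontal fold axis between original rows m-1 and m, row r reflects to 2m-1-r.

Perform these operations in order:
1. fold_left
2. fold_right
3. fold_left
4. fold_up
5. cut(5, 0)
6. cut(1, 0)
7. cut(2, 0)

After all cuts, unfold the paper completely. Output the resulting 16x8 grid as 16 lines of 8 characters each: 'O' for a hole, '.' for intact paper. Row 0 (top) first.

Op 1 fold_left: fold axis v@4; visible region now rows[0,16) x cols[0,4) = 16x4
Op 2 fold_right: fold axis v@2; visible region now rows[0,16) x cols[2,4) = 16x2
Op 3 fold_left: fold axis v@3; visible region now rows[0,16) x cols[2,3) = 16x1
Op 4 fold_up: fold axis h@8; visible region now rows[0,8) x cols[2,3) = 8x1
Op 5 cut(5, 0): punch at orig (5,2); cuts so far [(5, 2)]; region rows[0,8) x cols[2,3) = 8x1
Op 6 cut(1, 0): punch at orig (1,2); cuts so far [(1, 2), (5, 2)]; region rows[0,8) x cols[2,3) = 8x1
Op 7 cut(2, 0): punch at orig (2,2); cuts so far [(1, 2), (2, 2), (5, 2)]; region rows[0,8) x cols[2,3) = 8x1
Unfold 1 (reflect across h@8): 6 holes -> [(1, 2), (2, 2), (5, 2), (10, 2), (13, 2), (14, 2)]
Unfold 2 (reflect across v@3): 12 holes -> [(1, 2), (1, 3), (2, 2), (2, 3), (5, 2), (5, 3), (10, 2), (10, 3), (13, 2), (13, 3), (14, 2), (14, 3)]
Unfold 3 (reflect across v@2): 24 holes -> [(1, 0), (1, 1), (1, 2), (1, 3), (2, 0), (2, 1), (2, 2), (2, 3), (5, 0), (5, 1), (5, 2), (5, 3), (10, 0), (10, 1), (10, 2), (10, 3), (13, 0), (13, 1), (13, 2), (13, 3), (14, 0), (14, 1), (14, 2), (14, 3)]
Unfold 4 (reflect across v@4): 48 holes -> [(1, 0), (1, 1), (1, 2), (1, 3), (1, 4), (1, 5), (1, 6), (1, 7), (2, 0), (2, 1), (2, 2), (2, 3), (2, 4), (2, 5), (2, 6), (2, 7), (5, 0), (5, 1), (5, 2), (5, 3), (5, 4), (5, 5), (5, 6), (5, 7), (10, 0), (10, 1), (10, 2), (10, 3), (10, 4), (10, 5), (10, 6), (10, 7), (13, 0), (13, 1), (13, 2), (13, 3), (13, 4), (13, 5), (13, 6), (13, 7), (14, 0), (14, 1), (14, 2), (14, 3), (14, 4), (14, 5), (14, 6), (14, 7)]

Answer: ........
OOOOOOOO
OOOOOOOO
........
........
OOOOOOOO
........
........
........
........
OOOOOOOO
........
........
OOOOOOOO
OOOOOOOO
........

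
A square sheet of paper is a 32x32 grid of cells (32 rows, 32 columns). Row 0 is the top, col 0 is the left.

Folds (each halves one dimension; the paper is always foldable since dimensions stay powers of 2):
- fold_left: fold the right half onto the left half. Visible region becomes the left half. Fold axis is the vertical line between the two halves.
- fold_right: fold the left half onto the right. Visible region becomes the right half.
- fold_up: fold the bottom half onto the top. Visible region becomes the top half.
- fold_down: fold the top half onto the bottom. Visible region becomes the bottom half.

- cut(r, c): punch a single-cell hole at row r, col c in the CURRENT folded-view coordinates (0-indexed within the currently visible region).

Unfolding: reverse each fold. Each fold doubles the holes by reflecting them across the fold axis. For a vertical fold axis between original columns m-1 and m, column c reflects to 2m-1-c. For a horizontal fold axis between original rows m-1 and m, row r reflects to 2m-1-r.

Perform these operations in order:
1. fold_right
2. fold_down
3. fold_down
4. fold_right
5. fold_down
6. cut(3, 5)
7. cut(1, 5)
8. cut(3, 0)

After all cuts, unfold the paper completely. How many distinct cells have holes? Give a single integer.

Op 1 fold_right: fold axis v@16; visible region now rows[0,32) x cols[16,32) = 32x16
Op 2 fold_down: fold axis h@16; visible region now rows[16,32) x cols[16,32) = 16x16
Op 3 fold_down: fold axis h@24; visible region now rows[24,32) x cols[16,32) = 8x16
Op 4 fold_right: fold axis v@24; visible region now rows[24,32) x cols[24,32) = 8x8
Op 5 fold_down: fold axis h@28; visible region now rows[28,32) x cols[24,32) = 4x8
Op 6 cut(3, 5): punch at orig (31,29); cuts so far [(31, 29)]; region rows[28,32) x cols[24,32) = 4x8
Op 7 cut(1, 5): punch at orig (29,29); cuts so far [(29, 29), (31, 29)]; region rows[28,32) x cols[24,32) = 4x8
Op 8 cut(3, 0): punch at orig (31,24); cuts so far [(29, 29), (31, 24), (31, 29)]; region rows[28,32) x cols[24,32) = 4x8
Unfold 1 (reflect across h@28): 6 holes -> [(24, 24), (24, 29), (26, 29), (29, 29), (31, 24), (31, 29)]
Unfold 2 (reflect across v@24): 12 holes -> [(24, 18), (24, 23), (24, 24), (24, 29), (26, 18), (26, 29), (29, 18), (29, 29), (31, 18), (31, 23), (31, 24), (31, 29)]
Unfold 3 (reflect across h@24): 24 holes -> [(16, 18), (16, 23), (16, 24), (16, 29), (18, 18), (18, 29), (21, 18), (21, 29), (23, 18), (23, 23), (23, 24), (23, 29), (24, 18), (24, 23), (24, 24), (24, 29), (26, 18), (26, 29), (29, 18), (29, 29), (31, 18), (31, 23), (31, 24), (31, 29)]
Unfold 4 (reflect across h@16): 48 holes -> [(0, 18), (0, 23), (0, 24), (0, 29), (2, 18), (2, 29), (5, 18), (5, 29), (7, 18), (7, 23), (7, 24), (7, 29), (8, 18), (8, 23), (8, 24), (8, 29), (10, 18), (10, 29), (13, 18), (13, 29), (15, 18), (15, 23), (15, 24), (15, 29), (16, 18), (16, 23), (16, 24), (16, 29), (18, 18), (18, 29), (21, 18), (21, 29), (23, 18), (23, 23), (23, 24), (23, 29), (24, 18), (24, 23), (24, 24), (24, 29), (26, 18), (26, 29), (29, 18), (29, 29), (31, 18), (31, 23), (31, 24), (31, 29)]
Unfold 5 (reflect across v@16): 96 holes -> [(0, 2), (0, 7), (0, 8), (0, 13), (0, 18), (0, 23), (0, 24), (0, 29), (2, 2), (2, 13), (2, 18), (2, 29), (5, 2), (5, 13), (5, 18), (5, 29), (7, 2), (7, 7), (7, 8), (7, 13), (7, 18), (7, 23), (7, 24), (7, 29), (8, 2), (8, 7), (8, 8), (8, 13), (8, 18), (8, 23), (8, 24), (8, 29), (10, 2), (10, 13), (10, 18), (10, 29), (13, 2), (13, 13), (13, 18), (13, 29), (15, 2), (15, 7), (15, 8), (15, 13), (15, 18), (15, 23), (15, 24), (15, 29), (16, 2), (16, 7), (16, 8), (16, 13), (16, 18), (16, 23), (16, 24), (16, 29), (18, 2), (18, 13), (18, 18), (18, 29), (21, 2), (21, 13), (21, 18), (21, 29), (23, 2), (23, 7), (23, 8), (23, 13), (23, 18), (23, 23), (23, 24), (23, 29), (24, 2), (24, 7), (24, 8), (24, 13), (24, 18), (24, 23), (24, 24), (24, 29), (26, 2), (26, 13), (26, 18), (26, 29), (29, 2), (29, 13), (29, 18), (29, 29), (31, 2), (31, 7), (31, 8), (31, 13), (31, 18), (31, 23), (31, 24), (31, 29)]

Answer: 96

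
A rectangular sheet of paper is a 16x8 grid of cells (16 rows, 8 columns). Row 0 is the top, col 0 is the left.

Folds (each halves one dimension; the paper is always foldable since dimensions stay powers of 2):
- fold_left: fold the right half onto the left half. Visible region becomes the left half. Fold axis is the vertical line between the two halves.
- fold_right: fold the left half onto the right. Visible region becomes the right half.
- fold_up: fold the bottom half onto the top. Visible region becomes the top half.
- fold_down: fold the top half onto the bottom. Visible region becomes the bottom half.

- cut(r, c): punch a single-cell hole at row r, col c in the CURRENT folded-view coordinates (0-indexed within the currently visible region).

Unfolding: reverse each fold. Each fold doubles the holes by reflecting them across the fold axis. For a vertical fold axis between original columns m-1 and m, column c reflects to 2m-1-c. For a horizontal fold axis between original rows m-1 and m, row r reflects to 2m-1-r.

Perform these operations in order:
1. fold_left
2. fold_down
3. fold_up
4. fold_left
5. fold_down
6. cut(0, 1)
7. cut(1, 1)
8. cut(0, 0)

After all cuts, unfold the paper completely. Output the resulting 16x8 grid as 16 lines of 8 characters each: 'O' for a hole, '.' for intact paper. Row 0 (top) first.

Answer: .OO..OO.
OOOOOOOO
OOOOOOOO
.OO..OO.
.OO..OO.
OOOOOOOO
OOOOOOOO
.OO..OO.
.OO..OO.
OOOOOOOO
OOOOOOOO
.OO..OO.
.OO..OO.
OOOOOOOO
OOOOOOOO
.OO..OO.

Derivation:
Op 1 fold_left: fold axis v@4; visible region now rows[0,16) x cols[0,4) = 16x4
Op 2 fold_down: fold axis h@8; visible region now rows[8,16) x cols[0,4) = 8x4
Op 3 fold_up: fold axis h@12; visible region now rows[8,12) x cols[0,4) = 4x4
Op 4 fold_left: fold axis v@2; visible region now rows[8,12) x cols[0,2) = 4x2
Op 5 fold_down: fold axis h@10; visible region now rows[10,12) x cols[0,2) = 2x2
Op 6 cut(0, 1): punch at orig (10,1); cuts so far [(10, 1)]; region rows[10,12) x cols[0,2) = 2x2
Op 7 cut(1, 1): punch at orig (11,1); cuts so far [(10, 1), (11, 1)]; region rows[10,12) x cols[0,2) = 2x2
Op 8 cut(0, 0): punch at orig (10,0); cuts so far [(10, 0), (10, 1), (11, 1)]; region rows[10,12) x cols[0,2) = 2x2
Unfold 1 (reflect across h@10): 6 holes -> [(8, 1), (9, 0), (9, 1), (10, 0), (10, 1), (11, 1)]
Unfold 2 (reflect across v@2): 12 holes -> [(8, 1), (8, 2), (9, 0), (9, 1), (9, 2), (9, 3), (10, 0), (10, 1), (10, 2), (10, 3), (11, 1), (11, 2)]
Unfold 3 (reflect across h@12): 24 holes -> [(8, 1), (8, 2), (9, 0), (9, 1), (9, 2), (9, 3), (10, 0), (10, 1), (10, 2), (10, 3), (11, 1), (11, 2), (12, 1), (12, 2), (13, 0), (13, 1), (13, 2), (13, 3), (14, 0), (14, 1), (14, 2), (14, 3), (15, 1), (15, 2)]
Unfold 4 (reflect across h@8): 48 holes -> [(0, 1), (0, 2), (1, 0), (1, 1), (1, 2), (1, 3), (2, 0), (2, 1), (2, 2), (2, 3), (3, 1), (3, 2), (4, 1), (4, 2), (5, 0), (5, 1), (5, 2), (5, 3), (6, 0), (6, 1), (6, 2), (6, 3), (7, 1), (7, 2), (8, 1), (8, 2), (9, 0), (9, 1), (9, 2), (9, 3), (10, 0), (10, 1), (10, 2), (10, 3), (11, 1), (11, 2), (12, 1), (12, 2), (13, 0), (13, 1), (13, 2), (13, 3), (14, 0), (14, 1), (14, 2), (14, 3), (15, 1), (15, 2)]
Unfold 5 (reflect across v@4): 96 holes -> [(0, 1), (0, 2), (0, 5), (0, 6), (1, 0), (1, 1), (1, 2), (1, 3), (1, 4), (1, 5), (1, 6), (1, 7), (2, 0), (2, 1), (2, 2), (2, 3), (2, 4), (2, 5), (2, 6), (2, 7), (3, 1), (3, 2), (3, 5), (3, 6), (4, 1), (4, 2), (4, 5), (4, 6), (5, 0), (5, 1), (5, 2), (5, 3), (5, 4), (5, 5), (5, 6), (5, 7), (6, 0), (6, 1), (6, 2), (6, 3), (6, 4), (6, 5), (6, 6), (6, 7), (7, 1), (7, 2), (7, 5), (7, 6), (8, 1), (8, 2), (8, 5), (8, 6), (9, 0), (9, 1), (9, 2), (9, 3), (9, 4), (9, 5), (9, 6), (9, 7), (10, 0), (10, 1), (10, 2), (10, 3), (10, 4), (10, 5), (10, 6), (10, 7), (11, 1), (11, 2), (11, 5), (11, 6), (12, 1), (12, 2), (12, 5), (12, 6), (13, 0), (13, 1), (13, 2), (13, 3), (13, 4), (13, 5), (13, 6), (13, 7), (14, 0), (14, 1), (14, 2), (14, 3), (14, 4), (14, 5), (14, 6), (14, 7), (15, 1), (15, 2), (15, 5), (15, 6)]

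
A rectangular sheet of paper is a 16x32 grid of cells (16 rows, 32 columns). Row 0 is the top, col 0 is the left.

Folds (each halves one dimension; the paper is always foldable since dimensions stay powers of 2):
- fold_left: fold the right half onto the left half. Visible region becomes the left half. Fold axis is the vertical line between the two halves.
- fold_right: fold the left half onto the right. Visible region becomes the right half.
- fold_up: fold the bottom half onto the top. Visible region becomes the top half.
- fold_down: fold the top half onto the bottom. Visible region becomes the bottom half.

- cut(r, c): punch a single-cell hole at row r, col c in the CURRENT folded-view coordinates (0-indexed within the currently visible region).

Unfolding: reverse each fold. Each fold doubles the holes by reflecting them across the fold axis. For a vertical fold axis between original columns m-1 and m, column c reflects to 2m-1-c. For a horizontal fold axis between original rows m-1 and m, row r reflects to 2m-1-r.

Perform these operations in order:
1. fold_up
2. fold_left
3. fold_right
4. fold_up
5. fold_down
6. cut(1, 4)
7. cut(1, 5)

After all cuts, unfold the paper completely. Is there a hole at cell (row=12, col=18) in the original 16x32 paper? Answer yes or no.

Op 1 fold_up: fold axis h@8; visible region now rows[0,8) x cols[0,32) = 8x32
Op 2 fold_left: fold axis v@16; visible region now rows[0,8) x cols[0,16) = 8x16
Op 3 fold_right: fold axis v@8; visible region now rows[0,8) x cols[8,16) = 8x8
Op 4 fold_up: fold axis h@4; visible region now rows[0,4) x cols[8,16) = 4x8
Op 5 fold_down: fold axis h@2; visible region now rows[2,4) x cols[8,16) = 2x8
Op 6 cut(1, 4): punch at orig (3,12); cuts so far [(3, 12)]; region rows[2,4) x cols[8,16) = 2x8
Op 7 cut(1, 5): punch at orig (3,13); cuts so far [(3, 12), (3, 13)]; region rows[2,4) x cols[8,16) = 2x8
Unfold 1 (reflect across h@2): 4 holes -> [(0, 12), (0, 13), (3, 12), (3, 13)]
Unfold 2 (reflect across h@4): 8 holes -> [(0, 12), (0, 13), (3, 12), (3, 13), (4, 12), (4, 13), (7, 12), (7, 13)]
Unfold 3 (reflect across v@8): 16 holes -> [(0, 2), (0, 3), (0, 12), (0, 13), (3, 2), (3, 3), (3, 12), (3, 13), (4, 2), (4, 3), (4, 12), (4, 13), (7, 2), (7, 3), (7, 12), (7, 13)]
Unfold 4 (reflect across v@16): 32 holes -> [(0, 2), (0, 3), (0, 12), (0, 13), (0, 18), (0, 19), (0, 28), (0, 29), (3, 2), (3, 3), (3, 12), (3, 13), (3, 18), (3, 19), (3, 28), (3, 29), (4, 2), (4, 3), (4, 12), (4, 13), (4, 18), (4, 19), (4, 28), (4, 29), (7, 2), (7, 3), (7, 12), (7, 13), (7, 18), (7, 19), (7, 28), (7, 29)]
Unfold 5 (reflect across h@8): 64 holes -> [(0, 2), (0, 3), (0, 12), (0, 13), (0, 18), (0, 19), (0, 28), (0, 29), (3, 2), (3, 3), (3, 12), (3, 13), (3, 18), (3, 19), (3, 28), (3, 29), (4, 2), (4, 3), (4, 12), (4, 13), (4, 18), (4, 19), (4, 28), (4, 29), (7, 2), (7, 3), (7, 12), (7, 13), (7, 18), (7, 19), (7, 28), (7, 29), (8, 2), (8, 3), (8, 12), (8, 13), (8, 18), (8, 19), (8, 28), (8, 29), (11, 2), (11, 3), (11, 12), (11, 13), (11, 18), (11, 19), (11, 28), (11, 29), (12, 2), (12, 3), (12, 12), (12, 13), (12, 18), (12, 19), (12, 28), (12, 29), (15, 2), (15, 3), (15, 12), (15, 13), (15, 18), (15, 19), (15, 28), (15, 29)]
Holes: [(0, 2), (0, 3), (0, 12), (0, 13), (0, 18), (0, 19), (0, 28), (0, 29), (3, 2), (3, 3), (3, 12), (3, 13), (3, 18), (3, 19), (3, 28), (3, 29), (4, 2), (4, 3), (4, 12), (4, 13), (4, 18), (4, 19), (4, 28), (4, 29), (7, 2), (7, 3), (7, 12), (7, 13), (7, 18), (7, 19), (7, 28), (7, 29), (8, 2), (8, 3), (8, 12), (8, 13), (8, 18), (8, 19), (8, 28), (8, 29), (11, 2), (11, 3), (11, 12), (11, 13), (11, 18), (11, 19), (11, 28), (11, 29), (12, 2), (12, 3), (12, 12), (12, 13), (12, 18), (12, 19), (12, 28), (12, 29), (15, 2), (15, 3), (15, 12), (15, 13), (15, 18), (15, 19), (15, 28), (15, 29)]

Answer: yes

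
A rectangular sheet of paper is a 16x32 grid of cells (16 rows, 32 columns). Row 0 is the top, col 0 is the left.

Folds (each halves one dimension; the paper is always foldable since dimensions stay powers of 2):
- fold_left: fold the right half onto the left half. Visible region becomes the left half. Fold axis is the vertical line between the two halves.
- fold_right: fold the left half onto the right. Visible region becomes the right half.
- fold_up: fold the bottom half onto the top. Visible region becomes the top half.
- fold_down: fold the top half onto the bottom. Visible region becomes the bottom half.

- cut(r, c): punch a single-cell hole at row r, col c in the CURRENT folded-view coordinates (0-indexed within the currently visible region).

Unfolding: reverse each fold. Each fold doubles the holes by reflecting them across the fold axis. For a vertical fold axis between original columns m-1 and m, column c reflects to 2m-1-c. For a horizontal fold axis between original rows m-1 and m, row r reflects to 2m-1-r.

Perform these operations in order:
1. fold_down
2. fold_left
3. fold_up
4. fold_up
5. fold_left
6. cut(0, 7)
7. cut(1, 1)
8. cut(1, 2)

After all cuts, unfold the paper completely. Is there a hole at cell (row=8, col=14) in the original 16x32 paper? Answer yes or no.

Op 1 fold_down: fold axis h@8; visible region now rows[8,16) x cols[0,32) = 8x32
Op 2 fold_left: fold axis v@16; visible region now rows[8,16) x cols[0,16) = 8x16
Op 3 fold_up: fold axis h@12; visible region now rows[8,12) x cols[0,16) = 4x16
Op 4 fold_up: fold axis h@10; visible region now rows[8,10) x cols[0,16) = 2x16
Op 5 fold_left: fold axis v@8; visible region now rows[8,10) x cols[0,8) = 2x8
Op 6 cut(0, 7): punch at orig (8,7); cuts so far [(8, 7)]; region rows[8,10) x cols[0,8) = 2x8
Op 7 cut(1, 1): punch at orig (9,1); cuts so far [(8, 7), (9, 1)]; region rows[8,10) x cols[0,8) = 2x8
Op 8 cut(1, 2): punch at orig (9,2); cuts so far [(8, 7), (9, 1), (9, 2)]; region rows[8,10) x cols[0,8) = 2x8
Unfold 1 (reflect across v@8): 6 holes -> [(8, 7), (8, 8), (9, 1), (9, 2), (9, 13), (9, 14)]
Unfold 2 (reflect across h@10): 12 holes -> [(8, 7), (8, 8), (9, 1), (9, 2), (9, 13), (9, 14), (10, 1), (10, 2), (10, 13), (10, 14), (11, 7), (11, 8)]
Unfold 3 (reflect across h@12): 24 holes -> [(8, 7), (8, 8), (9, 1), (9, 2), (9, 13), (9, 14), (10, 1), (10, 2), (10, 13), (10, 14), (11, 7), (11, 8), (12, 7), (12, 8), (13, 1), (13, 2), (13, 13), (13, 14), (14, 1), (14, 2), (14, 13), (14, 14), (15, 7), (15, 8)]
Unfold 4 (reflect across v@16): 48 holes -> [(8, 7), (8, 8), (8, 23), (8, 24), (9, 1), (9, 2), (9, 13), (9, 14), (9, 17), (9, 18), (9, 29), (9, 30), (10, 1), (10, 2), (10, 13), (10, 14), (10, 17), (10, 18), (10, 29), (10, 30), (11, 7), (11, 8), (11, 23), (11, 24), (12, 7), (12, 8), (12, 23), (12, 24), (13, 1), (13, 2), (13, 13), (13, 14), (13, 17), (13, 18), (13, 29), (13, 30), (14, 1), (14, 2), (14, 13), (14, 14), (14, 17), (14, 18), (14, 29), (14, 30), (15, 7), (15, 8), (15, 23), (15, 24)]
Unfold 5 (reflect across h@8): 96 holes -> [(0, 7), (0, 8), (0, 23), (0, 24), (1, 1), (1, 2), (1, 13), (1, 14), (1, 17), (1, 18), (1, 29), (1, 30), (2, 1), (2, 2), (2, 13), (2, 14), (2, 17), (2, 18), (2, 29), (2, 30), (3, 7), (3, 8), (3, 23), (3, 24), (4, 7), (4, 8), (4, 23), (4, 24), (5, 1), (5, 2), (5, 13), (5, 14), (5, 17), (5, 18), (5, 29), (5, 30), (6, 1), (6, 2), (6, 13), (6, 14), (6, 17), (6, 18), (6, 29), (6, 30), (7, 7), (7, 8), (7, 23), (7, 24), (8, 7), (8, 8), (8, 23), (8, 24), (9, 1), (9, 2), (9, 13), (9, 14), (9, 17), (9, 18), (9, 29), (9, 30), (10, 1), (10, 2), (10, 13), (10, 14), (10, 17), (10, 18), (10, 29), (10, 30), (11, 7), (11, 8), (11, 23), (11, 24), (12, 7), (12, 8), (12, 23), (12, 24), (13, 1), (13, 2), (13, 13), (13, 14), (13, 17), (13, 18), (13, 29), (13, 30), (14, 1), (14, 2), (14, 13), (14, 14), (14, 17), (14, 18), (14, 29), (14, 30), (15, 7), (15, 8), (15, 23), (15, 24)]
Holes: [(0, 7), (0, 8), (0, 23), (0, 24), (1, 1), (1, 2), (1, 13), (1, 14), (1, 17), (1, 18), (1, 29), (1, 30), (2, 1), (2, 2), (2, 13), (2, 14), (2, 17), (2, 18), (2, 29), (2, 30), (3, 7), (3, 8), (3, 23), (3, 24), (4, 7), (4, 8), (4, 23), (4, 24), (5, 1), (5, 2), (5, 13), (5, 14), (5, 17), (5, 18), (5, 29), (5, 30), (6, 1), (6, 2), (6, 13), (6, 14), (6, 17), (6, 18), (6, 29), (6, 30), (7, 7), (7, 8), (7, 23), (7, 24), (8, 7), (8, 8), (8, 23), (8, 24), (9, 1), (9, 2), (9, 13), (9, 14), (9, 17), (9, 18), (9, 29), (9, 30), (10, 1), (10, 2), (10, 13), (10, 14), (10, 17), (10, 18), (10, 29), (10, 30), (11, 7), (11, 8), (11, 23), (11, 24), (12, 7), (12, 8), (12, 23), (12, 24), (13, 1), (13, 2), (13, 13), (13, 14), (13, 17), (13, 18), (13, 29), (13, 30), (14, 1), (14, 2), (14, 13), (14, 14), (14, 17), (14, 18), (14, 29), (14, 30), (15, 7), (15, 8), (15, 23), (15, 24)]

Answer: no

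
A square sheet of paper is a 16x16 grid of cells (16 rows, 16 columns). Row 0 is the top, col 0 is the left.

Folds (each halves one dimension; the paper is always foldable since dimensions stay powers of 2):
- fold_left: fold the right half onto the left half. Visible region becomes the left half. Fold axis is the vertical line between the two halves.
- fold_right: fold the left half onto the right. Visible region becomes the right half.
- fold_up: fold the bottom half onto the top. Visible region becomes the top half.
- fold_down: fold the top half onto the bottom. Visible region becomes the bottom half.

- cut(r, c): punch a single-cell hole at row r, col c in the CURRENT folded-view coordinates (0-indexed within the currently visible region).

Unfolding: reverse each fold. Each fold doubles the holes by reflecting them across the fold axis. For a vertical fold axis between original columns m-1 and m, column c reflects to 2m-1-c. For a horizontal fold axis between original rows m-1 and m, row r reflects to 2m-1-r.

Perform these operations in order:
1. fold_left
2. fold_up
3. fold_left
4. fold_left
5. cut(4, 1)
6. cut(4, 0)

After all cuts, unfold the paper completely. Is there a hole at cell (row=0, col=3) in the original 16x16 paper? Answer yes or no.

Answer: no

Derivation:
Op 1 fold_left: fold axis v@8; visible region now rows[0,16) x cols[0,8) = 16x8
Op 2 fold_up: fold axis h@8; visible region now rows[0,8) x cols[0,8) = 8x8
Op 3 fold_left: fold axis v@4; visible region now rows[0,8) x cols[0,4) = 8x4
Op 4 fold_left: fold axis v@2; visible region now rows[0,8) x cols[0,2) = 8x2
Op 5 cut(4, 1): punch at orig (4,1); cuts so far [(4, 1)]; region rows[0,8) x cols[0,2) = 8x2
Op 6 cut(4, 0): punch at orig (4,0); cuts so far [(4, 0), (4, 1)]; region rows[0,8) x cols[0,2) = 8x2
Unfold 1 (reflect across v@2): 4 holes -> [(4, 0), (4, 1), (4, 2), (4, 3)]
Unfold 2 (reflect across v@4): 8 holes -> [(4, 0), (4, 1), (4, 2), (4, 3), (4, 4), (4, 5), (4, 6), (4, 7)]
Unfold 3 (reflect across h@8): 16 holes -> [(4, 0), (4, 1), (4, 2), (4, 3), (4, 4), (4, 5), (4, 6), (4, 7), (11, 0), (11, 1), (11, 2), (11, 3), (11, 4), (11, 5), (11, 6), (11, 7)]
Unfold 4 (reflect across v@8): 32 holes -> [(4, 0), (4, 1), (4, 2), (4, 3), (4, 4), (4, 5), (4, 6), (4, 7), (4, 8), (4, 9), (4, 10), (4, 11), (4, 12), (4, 13), (4, 14), (4, 15), (11, 0), (11, 1), (11, 2), (11, 3), (11, 4), (11, 5), (11, 6), (11, 7), (11, 8), (11, 9), (11, 10), (11, 11), (11, 12), (11, 13), (11, 14), (11, 15)]
Holes: [(4, 0), (4, 1), (4, 2), (4, 3), (4, 4), (4, 5), (4, 6), (4, 7), (4, 8), (4, 9), (4, 10), (4, 11), (4, 12), (4, 13), (4, 14), (4, 15), (11, 0), (11, 1), (11, 2), (11, 3), (11, 4), (11, 5), (11, 6), (11, 7), (11, 8), (11, 9), (11, 10), (11, 11), (11, 12), (11, 13), (11, 14), (11, 15)]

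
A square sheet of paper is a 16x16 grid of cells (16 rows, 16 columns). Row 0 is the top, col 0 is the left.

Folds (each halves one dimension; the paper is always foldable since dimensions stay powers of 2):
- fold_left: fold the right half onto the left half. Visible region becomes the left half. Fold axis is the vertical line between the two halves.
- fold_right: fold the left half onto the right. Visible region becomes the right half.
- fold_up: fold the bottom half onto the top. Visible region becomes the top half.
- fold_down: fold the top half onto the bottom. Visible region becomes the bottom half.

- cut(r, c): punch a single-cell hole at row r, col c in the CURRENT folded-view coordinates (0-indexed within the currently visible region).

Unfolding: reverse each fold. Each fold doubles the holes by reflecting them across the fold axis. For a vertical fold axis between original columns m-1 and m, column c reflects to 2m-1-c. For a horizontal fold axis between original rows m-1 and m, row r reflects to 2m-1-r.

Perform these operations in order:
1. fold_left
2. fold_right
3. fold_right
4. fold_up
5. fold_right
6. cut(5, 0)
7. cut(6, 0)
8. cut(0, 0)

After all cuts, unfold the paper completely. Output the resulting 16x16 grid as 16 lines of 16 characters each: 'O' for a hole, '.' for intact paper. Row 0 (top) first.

Op 1 fold_left: fold axis v@8; visible region now rows[0,16) x cols[0,8) = 16x8
Op 2 fold_right: fold axis v@4; visible region now rows[0,16) x cols[4,8) = 16x4
Op 3 fold_right: fold axis v@6; visible region now rows[0,16) x cols[6,8) = 16x2
Op 4 fold_up: fold axis h@8; visible region now rows[0,8) x cols[6,8) = 8x2
Op 5 fold_right: fold axis v@7; visible region now rows[0,8) x cols[7,8) = 8x1
Op 6 cut(5, 0): punch at orig (5,7); cuts so far [(5, 7)]; region rows[0,8) x cols[7,8) = 8x1
Op 7 cut(6, 0): punch at orig (6,7); cuts so far [(5, 7), (6, 7)]; region rows[0,8) x cols[7,8) = 8x1
Op 8 cut(0, 0): punch at orig (0,7); cuts so far [(0, 7), (5, 7), (6, 7)]; region rows[0,8) x cols[7,8) = 8x1
Unfold 1 (reflect across v@7): 6 holes -> [(0, 6), (0, 7), (5, 6), (5, 7), (6, 6), (6, 7)]
Unfold 2 (reflect across h@8): 12 holes -> [(0, 6), (0, 7), (5, 6), (5, 7), (6, 6), (6, 7), (9, 6), (9, 7), (10, 6), (10, 7), (15, 6), (15, 7)]
Unfold 3 (reflect across v@6): 24 holes -> [(0, 4), (0, 5), (0, 6), (0, 7), (5, 4), (5, 5), (5, 6), (5, 7), (6, 4), (6, 5), (6, 6), (6, 7), (9, 4), (9, 5), (9, 6), (9, 7), (10, 4), (10, 5), (10, 6), (10, 7), (15, 4), (15, 5), (15, 6), (15, 7)]
Unfold 4 (reflect across v@4): 48 holes -> [(0, 0), (0, 1), (0, 2), (0, 3), (0, 4), (0, 5), (0, 6), (0, 7), (5, 0), (5, 1), (5, 2), (5, 3), (5, 4), (5, 5), (5, 6), (5, 7), (6, 0), (6, 1), (6, 2), (6, 3), (6, 4), (6, 5), (6, 6), (6, 7), (9, 0), (9, 1), (9, 2), (9, 3), (9, 4), (9, 5), (9, 6), (9, 7), (10, 0), (10, 1), (10, 2), (10, 3), (10, 4), (10, 5), (10, 6), (10, 7), (15, 0), (15, 1), (15, 2), (15, 3), (15, 4), (15, 5), (15, 6), (15, 7)]
Unfold 5 (reflect across v@8): 96 holes -> [(0, 0), (0, 1), (0, 2), (0, 3), (0, 4), (0, 5), (0, 6), (0, 7), (0, 8), (0, 9), (0, 10), (0, 11), (0, 12), (0, 13), (0, 14), (0, 15), (5, 0), (5, 1), (5, 2), (5, 3), (5, 4), (5, 5), (5, 6), (5, 7), (5, 8), (5, 9), (5, 10), (5, 11), (5, 12), (5, 13), (5, 14), (5, 15), (6, 0), (6, 1), (6, 2), (6, 3), (6, 4), (6, 5), (6, 6), (6, 7), (6, 8), (6, 9), (6, 10), (6, 11), (6, 12), (6, 13), (6, 14), (6, 15), (9, 0), (9, 1), (9, 2), (9, 3), (9, 4), (9, 5), (9, 6), (9, 7), (9, 8), (9, 9), (9, 10), (9, 11), (9, 12), (9, 13), (9, 14), (9, 15), (10, 0), (10, 1), (10, 2), (10, 3), (10, 4), (10, 5), (10, 6), (10, 7), (10, 8), (10, 9), (10, 10), (10, 11), (10, 12), (10, 13), (10, 14), (10, 15), (15, 0), (15, 1), (15, 2), (15, 3), (15, 4), (15, 5), (15, 6), (15, 7), (15, 8), (15, 9), (15, 10), (15, 11), (15, 12), (15, 13), (15, 14), (15, 15)]

Answer: OOOOOOOOOOOOOOOO
................
................
................
................
OOOOOOOOOOOOOOOO
OOOOOOOOOOOOOOOO
................
................
OOOOOOOOOOOOOOOO
OOOOOOOOOOOOOOOO
................
................
................
................
OOOOOOOOOOOOOOOO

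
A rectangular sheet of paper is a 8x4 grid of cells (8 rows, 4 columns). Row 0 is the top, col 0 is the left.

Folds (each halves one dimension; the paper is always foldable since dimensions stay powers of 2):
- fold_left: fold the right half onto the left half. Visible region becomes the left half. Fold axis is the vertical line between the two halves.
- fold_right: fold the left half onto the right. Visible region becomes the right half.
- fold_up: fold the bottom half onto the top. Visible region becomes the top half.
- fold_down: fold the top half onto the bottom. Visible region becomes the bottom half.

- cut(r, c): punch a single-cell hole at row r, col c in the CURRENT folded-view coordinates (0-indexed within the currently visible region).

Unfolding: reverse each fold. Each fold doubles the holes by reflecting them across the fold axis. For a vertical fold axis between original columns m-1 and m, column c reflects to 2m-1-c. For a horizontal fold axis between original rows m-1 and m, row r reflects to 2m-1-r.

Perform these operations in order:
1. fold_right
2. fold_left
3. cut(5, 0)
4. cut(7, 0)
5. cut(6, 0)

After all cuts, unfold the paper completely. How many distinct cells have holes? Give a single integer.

Op 1 fold_right: fold axis v@2; visible region now rows[0,8) x cols[2,4) = 8x2
Op 2 fold_left: fold axis v@3; visible region now rows[0,8) x cols[2,3) = 8x1
Op 3 cut(5, 0): punch at orig (5,2); cuts so far [(5, 2)]; region rows[0,8) x cols[2,3) = 8x1
Op 4 cut(7, 0): punch at orig (7,2); cuts so far [(5, 2), (7, 2)]; region rows[0,8) x cols[2,3) = 8x1
Op 5 cut(6, 0): punch at orig (6,2); cuts so far [(5, 2), (6, 2), (7, 2)]; region rows[0,8) x cols[2,3) = 8x1
Unfold 1 (reflect across v@3): 6 holes -> [(5, 2), (5, 3), (6, 2), (6, 3), (7, 2), (7, 3)]
Unfold 2 (reflect across v@2): 12 holes -> [(5, 0), (5, 1), (5, 2), (5, 3), (6, 0), (6, 1), (6, 2), (6, 3), (7, 0), (7, 1), (7, 2), (7, 3)]

Answer: 12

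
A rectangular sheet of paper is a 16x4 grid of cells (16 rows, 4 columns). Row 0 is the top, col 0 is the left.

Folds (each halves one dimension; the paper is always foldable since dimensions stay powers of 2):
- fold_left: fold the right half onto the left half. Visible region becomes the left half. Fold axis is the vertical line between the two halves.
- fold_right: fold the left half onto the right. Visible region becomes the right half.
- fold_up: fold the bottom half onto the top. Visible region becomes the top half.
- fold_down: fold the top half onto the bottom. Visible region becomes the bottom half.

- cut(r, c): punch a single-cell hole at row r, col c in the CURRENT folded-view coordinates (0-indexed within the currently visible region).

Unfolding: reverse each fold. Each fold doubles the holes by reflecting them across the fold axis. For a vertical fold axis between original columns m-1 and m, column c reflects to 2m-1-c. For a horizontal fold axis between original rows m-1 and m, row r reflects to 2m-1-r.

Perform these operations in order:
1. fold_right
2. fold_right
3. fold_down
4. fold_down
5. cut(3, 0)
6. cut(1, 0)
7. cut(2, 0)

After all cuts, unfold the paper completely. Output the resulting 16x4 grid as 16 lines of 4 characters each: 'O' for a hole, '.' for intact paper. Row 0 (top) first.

Answer: OOOO
OOOO
OOOO
....
....
OOOO
OOOO
OOOO
OOOO
OOOO
OOOO
....
....
OOOO
OOOO
OOOO

Derivation:
Op 1 fold_right: fold axis v@2; visible region now rows[0,16) x cols[2,4) = 16x2
Op 2 fold_right: fold axis v@3; visible region now rows[0,16) x cols[3,4) = 16x1
Op 3 fold_down: fold axis h@8; visible region now rows[8,16) x cols[3,4) = 8x1
Op 4 fold_down: fold axis h@12; visible region now rows[12,16) x cols[3,4) = 4x1
Op 5 cut(3, 0): punch at orig (15,3); cuts so far [(15, 3)]; region rows[12,16) x cols[3,4) = 4x1
Op 6 cut(1, 0): punch at orig (13,3); cuts so far [(13, 3), (15, 3)]; region rows[12,16) x cols[3,4) = 4x1
Op 7 cut(2, 0): punch at orig (14,3); cuts so far [(13, 3), (14, 3), (15, 3)]; region rows[12,16) x cols[3,4) = 4x1
Unfold 1 (reflect across h@12): 6 holes -> [(8, 3), (9, 3), (10, 3), (13, 3), (14, 3), (15, 3)]
Unfold 2 (reflect across h@8): 12 holes -> [(0, 3), (1, 3), (2, 3), (5, 3), (6, 3), (7, 3), (8, 3), (9, 3), (10, 3), (13, 3), (14, 3), (15, 3)]
Unfold 3 (reflect across v@3): 24 holes -> [(0, 2), (0, 3), (1, 2), (1, 3), (2, 2), (2, 3), (5, 2), (5, 3), (6, 2), (6, 3), (7, 2), (7, 3), (8, 2), (8, 3), (9, 2), (9, 3), (10, 2), (10, 3), (13, 2), (13, 3), (14, 2), (14, 3), (15, 2), (15, 3)]
Unfold 4 (reflect across v@2): 48 holes -> [(0, 0), (0, 1), (0, 2), (0, 3), (1, 0), (1, 1), (1, 2), (1, 3), (2, 0), (2, 1), (2, 2), (2, 3), (5, 0), (5, 1), (5, 2), (5, 3), (6, 0), (6, 1), (6, 2), (6, 3), (7, 0), (7, 1), (7, 2), (7, 3), (8, 0), (8, 1), (8, 2), (8, 3), (9, 0), (9, 1), (9, 2), (9, 3), (10, 0), (10, 1), (10, 2), (10, 3), (13, 0), (13, 1), (13, 2), (13, 3), (14, 0), (14, 1), (14, 2), (14, 3), (15, 0), (15, 1), (15, 2), (15, 3)]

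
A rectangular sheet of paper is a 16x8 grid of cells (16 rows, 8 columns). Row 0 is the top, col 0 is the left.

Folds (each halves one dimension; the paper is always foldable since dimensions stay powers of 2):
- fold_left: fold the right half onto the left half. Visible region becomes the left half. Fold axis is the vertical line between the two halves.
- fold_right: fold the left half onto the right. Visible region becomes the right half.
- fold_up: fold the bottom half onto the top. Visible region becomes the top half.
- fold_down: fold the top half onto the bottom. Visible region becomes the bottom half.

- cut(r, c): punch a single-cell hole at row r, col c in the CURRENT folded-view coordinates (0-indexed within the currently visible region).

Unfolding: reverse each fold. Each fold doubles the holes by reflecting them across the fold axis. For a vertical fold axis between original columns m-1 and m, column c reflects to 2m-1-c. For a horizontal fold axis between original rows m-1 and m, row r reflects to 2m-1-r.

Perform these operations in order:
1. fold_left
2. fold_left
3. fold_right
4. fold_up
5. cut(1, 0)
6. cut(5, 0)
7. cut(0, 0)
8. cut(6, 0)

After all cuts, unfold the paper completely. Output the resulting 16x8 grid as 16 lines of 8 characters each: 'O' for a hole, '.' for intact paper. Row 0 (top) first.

Op 1 fold_left: fold axis v@4; visible region now rows[0,16) x cols[0,4) = 16x4
Op 2 fold_left: fold axis v@2; visible region now rows[0,16) x cols[0,2) = 16x2
Op 3 fold_right: fold axis v@1; visible region now rows[0,16) x cols[1,2) = 16x1
Op 4 fold_up: fold axis h@8; visible region now rows[0,8) x cols[1,2) = 8x1
Op 5 cut(1, 0): punch at orig (1,1); cuts so far [(1, 1)]; region rows[0,8) x cols[1,2) = 8x1
Op 6 cut(5, 0): punch at orig (5,1); cuts so far [(1, 1), (5, 1)]; region rows[0,8) x cols[1,2) = 8x1
Op 7 cut(0, 0): punch at orig (0,1); cuts so far [(0, 1), (1, 1), (5, 1)]; region rows[0,8) x cols[1,2) = 8x1
Op 8 cut(6, 0): punch at orig (6,1); cuts so far [(0, 1), (1, 1), (5, 1), (6, 1)]; region rows[0,8) x cols[1,2) = 8x1
Unfold 1 (reflect across h@8): 8 holes -> [(0, 1), (1, 1), (5, 1), (6, 1), (9, 1), (10, 1), (14, 1), (15, 1)]
Unfold 2 (reflect across v@1): 16 holes -> [(0, 0), (0, 1), (1, 0), (1, 1), (5, 0), (5, 1), (6, 0), (6, 1), (9, 0), (9, 1), (10, 0), (10, 1), (14, 0), (14, 1), (15, 0), (15, 1)]
Unfold 3 (reflect across v@2): 32 holes -> [(0, 0), (0, 1), (0, 2), (0, 3), (1, 0), (1, 1), (1, 2), (1, 3), (5, 0), (5, 1), (5, 2), (5, 3), (6, 0), (6, 1), (6, 2), (6, 3), (9, 0), (9, 1), (9, 2), (9, 3), (10, 0), (10, 1), (10, 2), (10, 3), (14, 0), (14, 1), (14, 2), (14, 3), (15, 0), (15, 1), (15, 2), (15, 3)]
Unfold 4 (reflect across v@4): 64 holes -> [(0, 0), (0, 1), (0, 2), (0, 3), (0, 4), (0, 5), (0, 6), (0, 7), (1, 0), (1, 1), (1, 2), (1, 3), (1, 4), (1, 5), (1, 6), (1, 7), (5, 0), (5, 1), (5, 2), (5, 3), (5, 4), (5, 5), (5, 6), (5, 7), (6, 0), (6, 1), (6, 2), (6, 3), (6, 4), (6, 5), (6, 6), (6, 7), (9, 0), (9, 1), (9, 2), (9, 3), (9, 4), (9, 5), (9, 6), (9, 7), (10, 0), (10, 1), (10, 2), (10, 3), (10, 4), (10, 5), (10, 6), (10, 7), (14, 0), (14, 1), (14, 2), (14, 3), (14, 4), (14, 5), (14, 6), (14, 7), (15, 0), (15, 1), (15, 2), (15, 3), (15, 4), (15, 5), (15, 6), (15, 7)]

Answer: OOOOOOOO
OOOOOOOO
........
........
........
OOOOOOOO
OOOOOOOO
........
........
OOOOOOOO
OOOOOOOO
........
........
........
OOOOOOOO
OOOOOOOO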